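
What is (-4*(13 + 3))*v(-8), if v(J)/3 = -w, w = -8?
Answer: -1536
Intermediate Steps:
v(J) = 24 (v(J) = 3*(-1*(-8)) = 3*8 = 24)
(-4*(13 + 3))*v(-8) = -4*(13 + 3)*24 = -4*16*24 = -64*24 = -1536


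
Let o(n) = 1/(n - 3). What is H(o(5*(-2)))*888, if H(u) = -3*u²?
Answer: -2664/169 ≈ -15.763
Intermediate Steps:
o(n) = 1/(-3 + n)
H(o(5*(-2)))*888 = -3/(-3 + 5*(-2))²*888 = -3/(-3 - 10)²*888 = -3*(1/(-13))²*888 = -3*(-1/13)²*888 = -3*1/169*888 = -3/169*888 = -2664/169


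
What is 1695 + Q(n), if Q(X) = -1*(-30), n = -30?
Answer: 1725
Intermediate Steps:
Q(X) = 30
1695 + Q(n) = 1695 + 30 = 1725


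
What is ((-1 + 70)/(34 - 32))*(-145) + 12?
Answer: -9981/2 ≈ -4990.5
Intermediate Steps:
((-1 + 70)/(34 - 32))*(-145) + 12 = (69/2)*(-145) + 12 = -10005/2 + 12 = -9981/2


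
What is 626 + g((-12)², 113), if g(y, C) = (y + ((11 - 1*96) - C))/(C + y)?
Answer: 160828/257 ≈ 625.79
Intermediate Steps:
g(y, C) = (-85 + y - C)/(C + y) (g(y, C) = (y + ((11 - 96) - C))/(C + y) = (y + (-85 - C))/(C + y) = (-85 + y - C)/(C + y))
626 + g((-12)², 113) = 626 + (-85 + (-12)² - 1*113)/(113 + (-12)²) = 626 + (-85 + 144 - 113)/(113 + 144) = 626 - 54/257 = 160828/257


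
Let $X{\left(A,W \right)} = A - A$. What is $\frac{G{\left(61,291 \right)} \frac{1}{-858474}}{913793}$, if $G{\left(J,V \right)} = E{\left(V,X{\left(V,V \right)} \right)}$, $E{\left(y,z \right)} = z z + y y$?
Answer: $- \frac{9409}{87163059098} \approx -1.0795 \cdot 10^{-7}$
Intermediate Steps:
$X{\left(A,W \right)} = 0$
$E{\left(y,z \right)} = y^{2} + z^{2}$ ($E{\left(y,z \right)} = z^{2} + y^{2} = y^{2} + z^{2}$)
$G{\left(J,V \right)} = V^{2}$ ($G{\left(J,V \right)} = V^{2} + 0^{2} = V^{2} + 0 = V^{2}$)
$\frac{G{\left(61,291 \right)} \frac{1}{-858474}}{913793} = \frac{291^{2} \frac{1}{-858474}}{913793} = 84681 \left(- \frac{1}{858474}\right) \frac{1}{913793} = \left(- \frac{9409}{95386}\right) \frac{1}{913793} = - \frac{9409}{87163059098}$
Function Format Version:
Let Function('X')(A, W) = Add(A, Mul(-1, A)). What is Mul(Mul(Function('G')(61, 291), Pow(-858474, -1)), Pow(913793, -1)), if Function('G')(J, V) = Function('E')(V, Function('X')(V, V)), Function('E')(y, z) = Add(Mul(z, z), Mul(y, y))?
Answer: Rational(-9409, 87163059098) ≈ -1.0795e-7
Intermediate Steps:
Function('X')(A, W) = 0
Function('E')(y, z) = Add(Pow(y, 2), Pow(z, 2)) (Function('E')(y, z) = Add(Pow(z, 2), Pow(y, 2)) = Add(Pow(y, 2), Pow(z, 2)))
Function('G')(J, V) = Pow(V, 2) (Function('G')(J, V) = Add(Pow(V, 2), Pow(0, 2)) = Add(Pow(V, 2), 0) = Pow(V, 2))
Mul(Mul(Function('G')(61, 291), Pow(-858474, -1)), Pow(913793, -1)) = Mul(Mul(Pow(291, 2), Pow(-858474, -1)), Pow(913793, -1)) = Mul(Mul(84681, Rational(-1, 858474)), Rational(1, 913793)) = Mul(Rational(-9409, 95386), Rational(1, 913793)) = Rational(-9409, 87163059098)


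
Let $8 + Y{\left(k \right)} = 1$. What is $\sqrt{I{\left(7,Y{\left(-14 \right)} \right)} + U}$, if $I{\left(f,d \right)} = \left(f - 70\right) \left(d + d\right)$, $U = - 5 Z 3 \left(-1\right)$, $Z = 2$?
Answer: $4 \sqrt{57} \approx 30.199$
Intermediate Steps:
$Y{\left(k \right)} = -7$ ($Y{\left(k \right)} = -8 + 1 = -7$)
$U = 30$ ($U = \left(-5\right) 2 \cdot 3 \left(-1\right) = \left(-10\right) \left(-3\right) = 30$)
$I{\left(f,d \right)} = 2 d \left(-70 + f\right)$ ($I{\left(f,d \right)} = \left(-70 + f\right) 2 d = 2 d \left(-70 + f\right)$)
$\sqrt{I{\left(7,Y{\left(-14 \right)} \right)} + U} = \sqrt{2 \left(-7\right) \left(-70 + 7\right) + 30} = \sqrt{2 \left(-7\right) \left(-63\right) + 30} = \sqrt{882 + 30} = \sqrt{912} = 4 \sqrt{57}$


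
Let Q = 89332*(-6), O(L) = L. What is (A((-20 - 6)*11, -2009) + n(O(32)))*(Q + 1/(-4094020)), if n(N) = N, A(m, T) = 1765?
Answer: -3943268456210277/4094020 ≈ -9.6318e+8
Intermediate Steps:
Q = -535992
(A((-20 - 6)*11, -2009) + n(O(32)))*(Q + 1/(-4094020)) = (1765 + 32)*(-535992 + 1/(-4094020)) = 1797*(-535992 - 1/4094020) = 1797*(-2194361967841/4094020) = -3943268456210277/4094020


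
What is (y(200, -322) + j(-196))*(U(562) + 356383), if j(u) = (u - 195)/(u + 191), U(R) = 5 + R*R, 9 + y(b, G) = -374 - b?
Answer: -1696713568/5 ≈ -3.3934e+8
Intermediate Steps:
y(b, G) = -383 - b (y(b, G) = -9 + (-374 - b) = -383 - b)
U(R) = 5 + R**2
j(u) = (-195 + u)/(191 + u)
(y(200, -322) + j(-196))*(U(562) + 356383) = ((-383 - 1*200) + (-195 - 196)/(191 - 196))*((5 + 562**2) + 356383) = ((-383 - 200) - 391/(-5))*((5 + 315844) + 356383) = (-583 - 1/5*(-391))*(315849 + 356383) = (-583 + 391/5)*672232 = -2524/5*672232 = -1696713568/5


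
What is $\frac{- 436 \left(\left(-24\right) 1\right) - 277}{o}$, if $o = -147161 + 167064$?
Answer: $\frac{10187}{19903} \approx 0.51183$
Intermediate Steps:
$o = 19903$
$\frac{- 436 \left(\left(-24\right) 1\right) - 277}{o} = \frac{- 436 \left(\left(-24\right) 1\right) - 277}{19903} = \left(\left(-436\right) \left(-24\right) - 277\right) \frac{1}{19903} = \left(10464 - 277\right) \frac{1}{19903} = 10187 \cdot \frac{1}{19903} = \frac{10187}{19903}$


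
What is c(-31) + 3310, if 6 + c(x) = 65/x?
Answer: 102359/31 ≈ 3301.9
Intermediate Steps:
c(x) = -6 + 65/x
c(-31) + 3310 = (-6 + 65/(-31)) + 3310 = (-6 + 65*(-1/31)) + 3310 = (-6 - 65/31) + 3310 = -251/31 + 3310 = 102359/31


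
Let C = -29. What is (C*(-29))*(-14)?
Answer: -11774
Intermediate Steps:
(C*(-29))*(-14) = -29*(-29)*(-14) = 841*(-14) = -11774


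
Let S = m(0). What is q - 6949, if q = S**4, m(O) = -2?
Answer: -6933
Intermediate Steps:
S = -2
q = 16 (q = (-2)**4 = 16)
q - 6949 = 16 - 6949 = -6933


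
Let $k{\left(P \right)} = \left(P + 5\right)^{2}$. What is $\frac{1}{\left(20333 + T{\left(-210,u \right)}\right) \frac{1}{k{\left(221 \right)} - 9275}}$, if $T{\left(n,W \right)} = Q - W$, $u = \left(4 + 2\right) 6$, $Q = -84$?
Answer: $\frac{41801}{20213} \approx 2.068$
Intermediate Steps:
$u = 36$ ($u = 6 \cdot 6 = 36$)
$k{\left(P \right)} = \left(5 + P\right)^{2}$
$T{\left(n,W \right)} = -84 - W$
$\frac{1}{\left(20333 + T{\left(-210,u \right)}\right) \frac{1}{k{\left(221 \right)} - 9275}} = \frac{1}{\left(20333 - 120\right) \frac{1}{\left(5 + 221\right)^{2} - 9275}} = \frac{1}{\left(20333 - 120\right) \frac{1}{226^{2} - 9275}} = \frac{1}{\left(20333 - 120\right) \frac{1}{51076 - 9275}} = \frac{1}{20213 \cdot \frac{1}{41801}} = \frac{1}{\frac{20213}{41801}} = \frac{41801}{20213}$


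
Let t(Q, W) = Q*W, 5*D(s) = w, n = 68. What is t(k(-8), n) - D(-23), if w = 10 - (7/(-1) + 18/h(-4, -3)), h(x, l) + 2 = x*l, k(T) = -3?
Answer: -5176/25 ≈ -207.04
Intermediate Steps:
h(x, l) = -2 + l*x (h(x, l) = -2 + x*l = -2 + l*x)
w = 76/5 (w = 10 - (7/(-1) + 18/(-2 - 3*(-4))) = 10 - (7*(-1) + 18/(-2 + 12)) = 10 - (-7 + 18/10) = 10 - (-7 + 18*(⅒)) = 10 - (-7 + 9/5) = 10 - 1*(-26/5) = 10 + 26/5 = 76/5 ≈ 15.200)
D(s) = 76/25 (D(s) = (⅕)*(76/5) = 76/25)
t(k(-8), n) - D(-23) = -3*68 - 1*76/25 = -204 - 76/25 = -5176/25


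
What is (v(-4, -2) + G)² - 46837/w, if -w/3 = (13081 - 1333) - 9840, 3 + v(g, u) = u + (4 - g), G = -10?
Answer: 327313/5724 ≈ 57.183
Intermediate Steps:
v(g, u) = 1 + u - g (v(g, u) = -3 + (u + (4 - g)) = -3 + (4 + u - g) = 1 + u - g)
w = -5724 (w = -3*((13081 - 1333) - 9840) = -3*(11748 - 9840) = -3*1908 = -5724)
(v(-4, -2) + G)² - 46837/w = ((1 - 2 - 1*(-4)) - 10)² - 46837/(-5724) = ((1 - 2 + 4) - 10)² - 46837*(-1/5724) = (3 - 10)² + 46837/5724 = (-7)² + 46837/5724 = 49 + 46837/5724 = 327313/5724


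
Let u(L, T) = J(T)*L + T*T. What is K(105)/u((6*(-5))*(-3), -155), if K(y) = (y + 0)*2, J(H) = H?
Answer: 42/2015 ≈ 0.020844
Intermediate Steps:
K(y) = 2*y (K(y) = y*2 = 2*y)
u(L, T) = T**2 + L*T (u(L, T) = T*L + T*T = L*T + T**2 = T**2 + L*T)
K(105)/u((6*(-5))*(-3), -155) = (2*105)/((-155*((6*(-5))*(-3) - 155))) = 210/((-155*(-30*(-3) - 155))) = 210/((-155*(90 - 155))) = 210/((-155*(-65))) = 210/10075 = 210*(1/10075) = 42/2015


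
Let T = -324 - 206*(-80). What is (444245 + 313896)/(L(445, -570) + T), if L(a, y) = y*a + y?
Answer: -758141/238064 ≈ -3.1846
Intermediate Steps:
T = 16156 (T = -324 + 16480 = 16156)
L(a, y) = y + a*y (L(a, y) = a*y + y = y + a*y)
(444245 + 313896)/(L(445, -570) + T) = (444245 + 313896)/(-570*(1 + 445) + 16156) = 758141/(-570*446 + 16156) = 758141/(-254220 + 16156) = 758141/(-238064) = 758141*(-1/238064) = -758141/238064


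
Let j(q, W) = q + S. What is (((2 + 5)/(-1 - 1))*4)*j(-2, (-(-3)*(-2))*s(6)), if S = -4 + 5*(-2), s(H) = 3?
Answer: 224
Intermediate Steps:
S = -14 (S = -4 - 10 = -14)
j(q, W) = -14 + q (j(q, W) = q - 14 = -14 + q)
(((2 + 5)/(-1 - 1))*4)*j(-2, (-(-3)*(-2))*s(6)) = (((2 + 5)/(-1 - 1))*4)*(-14 - 2) = ((7/(-2))*4)*(-16) = ((7*(-½))*4)*(-16) = -7/2*4*(-16) = -14*(-16) = 224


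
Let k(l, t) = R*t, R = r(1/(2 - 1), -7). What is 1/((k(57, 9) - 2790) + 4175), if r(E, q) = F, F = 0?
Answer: 1/1385 ≈ 0.00072202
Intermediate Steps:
r(E, q) = 0
R = 0
k(l, t) = 0 (k(l, t) = 0*t = 0)
1/((k(57, 9) - 2790) + 4175) = 1/((0 - 2790) + 4175) = 1/(-2790 + 4175) = 1/1385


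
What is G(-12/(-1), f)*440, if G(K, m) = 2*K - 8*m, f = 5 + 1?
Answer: -10560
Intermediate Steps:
f = 6
G(K, m) = -8*m + 2*K
G(-12/(-1), f)*440 = (-8*6 + 2*(-12/(-1)))*440 = (-48 + 2*(-12*(-1)))*440 = (-48 + 2*12)*440 = (-48 + 24)*440 = -24*440 = -10560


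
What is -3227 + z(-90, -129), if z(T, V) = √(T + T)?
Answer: -3227 + 6*I*√5 ≈ -3227.0 + 13.416*I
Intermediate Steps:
z(T, V) = √2*√T (z(T, V) = √(2*T) = √2*√T)
-3227 + z(-90, -129) = -3227 + √2*√(-90) = -3227 + √2*(3*I*√10) = -3227 + 6*I*√5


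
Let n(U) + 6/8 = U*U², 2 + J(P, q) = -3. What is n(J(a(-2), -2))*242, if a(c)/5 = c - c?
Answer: -60863/2 ≈ -30432.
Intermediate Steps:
a(c) = 0 (a(c) = 5*(c - c) = 5*0 = 0)
J(P, q) = -5 (J(P, q) = -2 - 3 = -5)
n(U) = -¾ + U³ (n(U) = -¾ + U*U² = -¾ + U³)
n(J(a(-2), -2))*242 = (-¾ + (-5)³)*242 = (-¾ - 125)*242 = -503/4*242 = -60863/2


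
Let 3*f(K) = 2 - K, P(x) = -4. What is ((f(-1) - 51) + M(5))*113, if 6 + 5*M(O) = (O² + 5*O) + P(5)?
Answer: -4746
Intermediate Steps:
f(K) = ⅔ - K/3 (f(K) = (2 - K)/3 = ⅔ - K/3)
M(O) = -2 + O + O²/5 (M(O) = -6/5 + ((O² + 5*O) - 4)/5 = -6/5 + (-4 + O² + 5*O)/5 = -6/5 + (-⅘ + O + O²/5) = -2 + O + O²/5)
((f(-1) - 51) + M(5))*113 = (((⅔ - ⅓*(-1)) - 51) + (-2 + 5 + (⅕)*5²))*113 = (((⅔ + ⅓) - 51) + (-2 + 5 + (⅕)*25))*113 = ((1 - 51) + (-2 + 5 + 5))*113 = (-50 + 8)*113 = -42*113 = -4746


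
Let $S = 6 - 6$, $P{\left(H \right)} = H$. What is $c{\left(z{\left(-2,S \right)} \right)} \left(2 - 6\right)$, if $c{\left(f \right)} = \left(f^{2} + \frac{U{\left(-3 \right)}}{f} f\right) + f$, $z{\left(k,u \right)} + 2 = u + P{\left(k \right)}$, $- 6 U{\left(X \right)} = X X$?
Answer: $-42$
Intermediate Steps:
$U{\left(X \right)} = - \frac{X^{2}}{6}$ ($U{\left(X \right)} = - \frac{X X}{6} = - \frac{X^{2}}{6}$)
$S = 0$ ($S = 6 - 6 = 0$)
$z{\left(k,u \right)} = -2 + k + u$ ($z{\left(k,u \right)} = -2 + \left(u + k\right) = -2 + \left(k + u\right) = -2 + k + u$)
$c{\left(f \right)} = - \frac{3}{2} + f + f^{2}$ ($c{\left(f \right)} = \left(f^{2} + \frac{\left(- \frac{1}{6}\right) \left(-3\right)^{2}}{f} f\right) + f = \left(f^{2} + \frac{\left(- \frac{1}{6}\right) 9}{f} f\right) + f = \left(f^{2} + - \frac{3}{2 f} f\right) + f = \left(f^{2} - \frac{3}{2}\right) + f = \left(- \frac{3}{2} + f^{2}\right) + f = - \frac{3}{2} + f + f^{2}$)
$c{\left(z{\left(-2,S \right)} \right)} \left(2 - 6\right) = \left(- \frac{3}{2} - 4 + \left(-2 - 2 + 0\right)^{2}\right) \left(2 - 6\right) = \left(- \frac{3}{2} - 4 + \left(-4\right)^{2}\right) \left(-4\right) = \left(- \frac{3}{2} - 4 + 16\right) \left(-4\right) = \frac{21}{2} \left(-4\right) = -42$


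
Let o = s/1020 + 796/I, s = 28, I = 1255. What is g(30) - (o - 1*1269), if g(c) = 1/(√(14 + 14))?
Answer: 81179992/64005 + √7/14 ≈ 1268.5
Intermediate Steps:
o = 42353/64005 (o = 28/1020 + 796/1255 = 28*(1/1020) + 796*(1/1255) = 7/255 + 796/1255 = 42353/64005 ≈ 0.66171)
g(c) = √7/14 (g(c) = 1/(√28) = 1/(2*√7) = √7/14)
g(30) - (o - 1*1269) = √7/14 - (42353/64005 - 1*1269) = √7/14 - (42353/64005 - 1269) = √7/14 - 1*(-81179992/64005) = √7/14 + 81179992/64005 = 81179992/64005 + √7/14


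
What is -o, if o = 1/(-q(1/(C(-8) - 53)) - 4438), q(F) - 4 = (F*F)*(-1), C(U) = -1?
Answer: 2916/12952871 ≈ 0.00022512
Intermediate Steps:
q(F) = 4 - F² (q(F) = 4 + (F*F)*(-1) = 4 + F²*(-1) = 4 - F²)
o = -2916/12952871 (o = 1/(-(4 - (1/(-1 - 53))²) - 4438) = 1/(-(4 - (1/(-54))²) - 4438) = 1/(-(4 - (-1/54)²) - 4438) = 1/(-(4 - 1*1/2916) - 4438) = 1/(-(4 - 1/2916) - 4438) = 1/(-1*11663/2916 - 4438) = 1/(-11663/2916 - 4438) = 1/(-12952871/2916) = -2916/12952871 ≈ -0.00022512)
-o = -1*(-2916/12952871) = 2916/12952871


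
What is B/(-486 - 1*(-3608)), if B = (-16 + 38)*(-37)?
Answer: -407/1561 ≈ -0.26073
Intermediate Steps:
B = -814 (B = 22*(-37) = -814)
B/(-486 - 1*(-3608)) = -814/(-486 - 1*(-3608)) = -814/(-486 + 3608) = -814/3122 = -814*1/3122 = -407/1561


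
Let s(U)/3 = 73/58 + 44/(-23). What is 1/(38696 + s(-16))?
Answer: 1334/51617845 ≈ 2.5844e-5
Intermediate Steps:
s(U) = -2619/1334 (s(U) = 3*(73/58 + 44/(-23)) = 3*(73*(1/58) + 44*(-1/23)) = 3*(73/58 - 44/23) = 3*(-873/1334) = -2619/1334)
1/(38696 + s(-16)) = 1/(38696 - 2619/1334) = 1/(51617845/1334) = 1334/51617845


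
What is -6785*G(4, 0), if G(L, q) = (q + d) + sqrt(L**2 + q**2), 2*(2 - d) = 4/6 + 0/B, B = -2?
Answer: -115345/3 ≈ -38448.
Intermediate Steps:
d = 5/3 (d = 2 - (4/6 + 0/(-2))/2 = 2 - (4*(1/6) + 0*(-1/2))/2 = 2 - (2/3 + 0)/2 = 2 - 1/2*2/3 = 2 - 1/3 = 5/3 ≈ 1.6667)
G(L, q) = 5/3 + q + sqrt(L**2 + q**2) (G(L, q) = (q + 5/3) + sqrt(L**2 + q**2) = (5/3 + q) + sqrt(L**2 + q**2) = 5/3 + q + sqrt(L**2 + q**2))
-6785*G(4, 0) = -6785*(5/3 + 0 + sqrt(4**2 + 0**2)) = -6785*(5/3 + 0 + sqrt(16 + 0)) = -6785*(5/3 + 0 + sqrt(16)) = -6785*(5/3 + 0 + 4) = -6785*17/3 = -115345/3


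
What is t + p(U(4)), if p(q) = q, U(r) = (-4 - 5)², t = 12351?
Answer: 12432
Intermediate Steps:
U(r) = 81 (U(r) = (-9)² = 81)
t + p(U(4)) = 12351 + 81 = 12432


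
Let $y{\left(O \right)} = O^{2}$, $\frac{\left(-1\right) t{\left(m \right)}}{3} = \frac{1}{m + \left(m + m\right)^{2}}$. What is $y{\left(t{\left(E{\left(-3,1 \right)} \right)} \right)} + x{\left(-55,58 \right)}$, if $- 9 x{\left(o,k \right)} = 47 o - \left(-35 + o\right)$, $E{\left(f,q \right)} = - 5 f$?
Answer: $\frac{232097384}{837225} \approx 277.22$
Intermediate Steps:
$t{\left(m \right)} = - \frac{3}{m + 4 m^{2}}$ ($t{\left(m \right)} = - \frac{3}{m + \left(m + m\right)^{2}} = - \frac{3}{m + \left(2 m\right)^{2}} = - \frac{3}{m + 4 m^{2}}$)
$x{\left(o,k \right)} = - \frac{35}{9} - \frac{46 o}{9}$ ($x{\left(o,k \right)} = - \frac{47 o - \left(-35 + o\right)}{9} = - \frac{35 + 46 o}{9} = - \frac{35}{9} - \frac{46 o}{9}$)
$y{\left(t{\left(E{\left(-3,1 \right)} \right)} \right)} + x{\left(-55,58 \right)} = \left(- \frac{3}{\left(-5\right) \left(-3\right) \left(1 + 4 \left(\left(-5\right) \left(-3\right)\right)\right)}\right)^{2} - - \frac{2495}{9} = \left(- \frac{3}{15 \left(1 + 4 \cdot 15\right)}\right)^{2} + \left(- \frac{35}{9} + \frac{2530}{9}\right) = \left(\left(-3\right) \frac{1}{15} \frac{1}{1 + 60}\right)^{2} + \frac{2495}{9} = \left(\left(-3\right) \frac{1}{15} \cdot \frac{1}{61}\right)^{2} + \frac{2495}{9} = \left(- \frac{1}{305}\right)^{2} + \frac{2495}{9} = \frac{1}{93025} + \frac{2495}{9} = \frac{232097384}{837225}$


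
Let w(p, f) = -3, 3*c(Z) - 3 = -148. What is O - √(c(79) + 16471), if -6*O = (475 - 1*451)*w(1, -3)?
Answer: 12 - 2*√36951/3 ≈ -116.15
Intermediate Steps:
c(Z) = -145/3 (c(Z) = 1 + (⅓)*(-148) = 1 - 148/3 = -145/3)
O = 12 (O = -(475 - 1*451)*(-3)/6 = -(475 - 451)*(-3)/6 = -4*(-3) = -⅙*(-72) = 12)
O - √(c(79) + 16471) = 12 - √(-145/3 + 16471) = 12 - √(49268/3) = 12 - 2*√36951/3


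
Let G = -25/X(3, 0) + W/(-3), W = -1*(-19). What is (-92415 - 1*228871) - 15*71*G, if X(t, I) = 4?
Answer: -1231539/4 ≈ -3.0789e+5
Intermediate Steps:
W = 19
G = -151/12 (G = -25/4 + 19/(-3) = -25*¼ + 19*(-⅓) = -25/4 - 19/3 = -151/12 ≈ -12.583)
(-92415 - 1*228871) - 15*71*G = (-92415 - 1*228871) - 15*71*(-151)/12 = (-92415 - 228871) - 1065*(-151)/12 = -321286 - 1*(-53605/4) = -321286 + 53605/4 = -1231539/4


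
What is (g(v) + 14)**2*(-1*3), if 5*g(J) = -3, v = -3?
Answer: -13467/25 ≈ -538.68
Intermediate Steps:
g(J) = -3/5 (g(J) = (1/5)*(-3) = -3/5)
(g(v) + 14)**2*(-1*3) = (-3/5 + 14)**2*(-1*3) = (67/5)**2*(-3) = (4489/25)*(-3) = -13467/25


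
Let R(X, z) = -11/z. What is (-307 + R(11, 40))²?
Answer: 151068681/1600 ≈ 94418.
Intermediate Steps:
(-307 + R(11, 40))² = (-307 - 11/40)² = (-12291/40)² = 151068681/1600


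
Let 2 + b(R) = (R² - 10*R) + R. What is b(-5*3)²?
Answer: 128164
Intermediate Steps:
b(R) = -2 + R² - 9*R (b(R) = -2 + ((R² - 10*R) + R) = -2 + (R² - 9*R) = -2 + R² - 9*R)
b(-5*3)² = (-2 + (-5*3)² - (-45)*3)² = (-2 + (-15)² - 9*(-15))² = (-2 + 225 + 135)² = 358² = 128164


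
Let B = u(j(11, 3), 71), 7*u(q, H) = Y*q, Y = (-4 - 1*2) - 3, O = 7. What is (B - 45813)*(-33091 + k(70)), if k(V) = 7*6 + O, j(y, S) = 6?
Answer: 10598056290/7 ≈ 1.5140e+9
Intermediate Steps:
Y = -9 (Y = (-4 - 2) - 3 = -6 - 3 = -9)
u(q, H) = -9*q/7 (u(q, H) = (-9*q)/7 = -9*q/7)
B = -54/7 (B = -9/7*6 = -54/7 ≈ -7.7143)
k(V) = 49 (k(V) = 7*6 + 7 = 42 + 7 = 49)
(B - 45813)*(-33091 + k(70)) = (-54/7 - 45813)*(-33091 + 49) = -320745/7*(-33042) = 10598056290/7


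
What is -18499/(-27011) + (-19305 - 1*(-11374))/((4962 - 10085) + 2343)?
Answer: 265651461/75090580 ≈ 3.5377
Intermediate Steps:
-18499/(-27011) + (-19305 - 1*(-11374))/((4962 - 10085) + 2343) = -18499*(-1/27011) + (-19305 + 11374)/(-5123 + 2343) = 18499/27011 - 7931/(-2780) = 18499/27011 - 7931*(-1/2780) = 18499/27011 + 7931/2780 = 265651461/75090580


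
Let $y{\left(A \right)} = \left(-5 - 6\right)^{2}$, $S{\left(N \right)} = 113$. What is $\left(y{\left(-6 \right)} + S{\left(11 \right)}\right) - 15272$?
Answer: $-15038$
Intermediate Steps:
$y{\left(A \right)} = 121$ ($y{\left(A \right)} = \left(-11\right)^{2} = 121$)
$\left(y{\left(-6 \right)} + S{\left(11 \right)}\right) - 15272 = \left(121 + 113\right) - 15272 = 234 - 15272 = -15038$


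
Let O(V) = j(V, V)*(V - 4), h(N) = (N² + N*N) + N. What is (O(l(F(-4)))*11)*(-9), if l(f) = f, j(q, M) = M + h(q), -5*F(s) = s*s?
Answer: 1254528/125 ≈ 10036.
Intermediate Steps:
h(N) = N + 2*N² (h(N) = (N² + N²) + N = 2*N² + N = N + 2*N²)
F(s) = -s²/5 (F(s) = -s*s/5 = -s²/5)
j(q, M) = M + q*(1 + 2*q)
O(V) = (-4 + V)*(V + V*(1 + 2*V)) (O(V) = (V + V*(1 + 2*V))*(V - 4) = (V + V*(1 + 2*V))*(-4 + V) = (-4 + V)*(V + V*(1 + 2*V)))
(O(l(F(-4)))*11)*(-9) = ((2*(-⅕*(-4)²)*(1 - ⅕*(-4)²)*(-4 - ⅕*(-4)²))*11)*(-9) = ((2*(-⅕*16)*(1 - ⅕*16)*(-4 - ⅕*16))*11)*(-9) = ((2*(-16/5)*(1 - 16/5)*(-4 - 16/5))*11)*(-9) = ((2*(-16/5)*(-11/5)*(-36/5))*11)*(-9) = -12672/125*11*(-9) = -139392/125*(-9) = 1254528/125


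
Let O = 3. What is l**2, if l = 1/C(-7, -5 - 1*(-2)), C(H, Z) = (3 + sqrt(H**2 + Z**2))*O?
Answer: 67/21609 - 2*sqrt(58)/7203 ≈ 0.00098595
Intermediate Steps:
C(H, Z) = 9 + 3*sqrt(H**2 + Z**2) (C(H, Z) = (3 + sqrt(H**2 + Z**2))*3 = 9 + 3*sqrt(H**2 + Z**2))
l = 1/(9 + 3*sqrt(58)) (l = 1/(9 + 3*sqrt((-7)**2 + (-5 - 1*(-2))**2)) = 1/(9 + 3*sqrt(49 + (-5 + 2)**2)) = 1/(9 + 3*sqrt(49 + (-3)**2)) = 1/(9 + 3*sqrt(49 + 9)) = 1/(9 + 3*sqrt(58)) ≈ 0.031400)
l**2 = (-1/49 + sqrt(58)/147)**2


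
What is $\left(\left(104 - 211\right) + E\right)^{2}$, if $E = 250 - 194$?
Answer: $2601$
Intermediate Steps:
$E = 56$ ($E = 250 - 194 = 56$)
$\left(\left(104 - 211\right) + E\right)^{2} = \left(\left(104 - 211\right) + 56\right)^{2} = \left(-107 + 56\right)^{2} = \left(-51\right)^{2} = 2601$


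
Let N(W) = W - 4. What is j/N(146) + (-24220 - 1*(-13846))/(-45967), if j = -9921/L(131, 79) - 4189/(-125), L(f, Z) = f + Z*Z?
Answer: 781097005987/1733001867000 ≈ 0.45072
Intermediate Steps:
N(W) = -4 + W
L(f, Z) = f + Z²
j = 8484061/265500 (j = -9921/(131 + 79²) - 4189/(-125) = -9921/(131 + 6241) - 4189*(-1/125) = -9921/6372 + 4189/125 = -9921*1/6372 + 4189/125 = -3307/2124 + 4189/125 = 8484061/265500 ≈ 31.955)
j/N(146) + (-24220 - 1*(-13846))/(-45967) = 8484061/(265500*(-4 + 146)) + (-24220 - 1*(-13846))/(-45967) = (8484061/265500)/142 + (-24220 + 13846)*(-1/45967) = (8484061/265500)*(1/142) - 10374*(-1/45967) = 8484061/37701000 + 10374/45967 = 781097005987/1733001867000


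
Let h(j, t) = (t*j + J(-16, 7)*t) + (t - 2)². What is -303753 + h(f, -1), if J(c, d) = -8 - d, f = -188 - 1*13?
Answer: -303528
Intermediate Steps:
f = -201 (f = -188 - 13 = -201)
h(j, t) = (-2 + t)² - 15*t + j*t (h(j, t) = (t*j + (-8 - 1*7)*t) + (t - 2)² = (j*t + (-8 - 7)*t) + (-2 + t)² = (j*t - 15*t) + (-2 + t)² = (-15*t + j*t) + (-2 + t)² = (-2 + t)² - 15*t + j*t)
-303753 + h(f, -1) = -303753 + ((-2 - 1)² - 15*(-1) - 201*(-1)) = -303753 + ((-3)² + 15 + 201) = -303753 + (9 + 15 + 201) = -303753 + 225 = -303528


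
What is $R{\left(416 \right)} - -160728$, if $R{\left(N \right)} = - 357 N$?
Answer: $12216$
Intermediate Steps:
$R{\left(416 \right)} - -160728 = \left(-357\right) 416 - -160728 = -148512 + 160728 = 12216$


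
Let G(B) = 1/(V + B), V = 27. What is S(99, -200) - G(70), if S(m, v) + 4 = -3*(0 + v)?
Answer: 57811/97 ≈ 595.99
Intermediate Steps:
S(m, v) = -4 - 3*v (S(m, v) = -4 - 3*(0 + v) = -4 - 3*v)
G(B) = 1/(27 + B)
S(99, -200) - G(70) = (-4 - 3*(-200)) - 1/(27 + 70) = (-4 + 600) - 1/97 = 596 - 1*1/97 = 596 - 1/97 = 57811/97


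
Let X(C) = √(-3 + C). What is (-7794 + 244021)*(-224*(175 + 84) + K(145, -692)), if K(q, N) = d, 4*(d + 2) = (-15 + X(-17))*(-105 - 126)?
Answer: -54003145789/4 - 54568437*I*√5/2 ≈ -1.3501e+10 - 6.1009e+7*I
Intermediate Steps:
d = 3457/4 - 231*I*√5/2 (d = -2 + ((-15 + √(-3 - 17))*(-105 - 126))/4 = -2 + ((-15 + √(-20))*(-231))/4 = -2 + ((-15 + 2*I*√5)*(-231))/4 = -2 + (3465 - 462*I*√5)/4 = -2 + (3465/4 - 231*I*√5/2) = 3457/4 - 231*I*√5/2 ≈ 864.25 - 258.27*I)
K(q, N) = 3457/4 - 231*I*√5/2
(-7794 + 244021)*(-224*(175 + 84) + K(145, -692)) = (-7794 + 244021)*(-224*(175 + 84) + (3457/4 - 231*I*√5/2)) = 236227*(-224*259 + (3457/4 - 231*I*√5/2)) = 236227*(-58016 + (3457/4 - 231*I*√5/2)) = 236227*(-228607/4 - 231*I*√5/2) = -54003145789/4 - 54568437*I*√5/2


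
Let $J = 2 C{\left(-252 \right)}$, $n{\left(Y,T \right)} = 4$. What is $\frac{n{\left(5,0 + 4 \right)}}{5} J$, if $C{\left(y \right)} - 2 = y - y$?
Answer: $\frac{16}{5} \approx 3.2$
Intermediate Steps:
$C{\left(y \right)} = 2$ ($C{\left(y \right)} = 2 + \left(y - y\right) = 2 + 0 = 2$)
$J = 4$ ($J = 2 \cdot 2 = 4$)
$\frac{n{\left(5,0 + 4 \right)}}{5} J = \frac{4}{5} \cdot 4 = \frac{16}{5}$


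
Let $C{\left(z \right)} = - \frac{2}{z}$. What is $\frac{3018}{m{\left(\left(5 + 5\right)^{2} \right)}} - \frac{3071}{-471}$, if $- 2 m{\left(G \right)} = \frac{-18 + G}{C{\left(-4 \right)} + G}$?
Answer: $- \frac{142732628}{19311} \approx -7391.3$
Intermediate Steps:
$m{\left(G \right)} = - \frac{-18 + G}{2 \left(\frac{1}{2} + G\right)}$ ($m{\left(G \right)} = - \frac{\left(-18 + G\right) \frac{1}{- \frac{2}{-4} + G}}{2} = - \frac{\left(-18 + G\right) \frac{1}{\left(-2\right) \left(- \frac{1}{4}\right) + G}}{2} = - \frac{\left(-18 + G\right) \frac{1}{\frac{1}{2} + G}}{2} = - \frac{\frac{1}{\frac{1}{2} + G} \left(-18 + G\right)}{2} = - \frac{-18 + G}{2 \left(\frac{1}{2} + G\right)}$)
$\frac{3018}{m{\left(\left(5 + 5\right)^{2} \right)}} - \frac{3071}{-471} = \frac{3018}{\frac{1}{1 + 2 \left(5 + 5\right)^{2}} \left(18 - \left(5 + 5\right)^{2}\right)} - \frac{3071}{-471} = \frac{3018}{\frac{1}{1 + 2 \cdot 10^{2}} \left(18 - 10^{2}\right)} - - \frac{3071}{471} = \frac{3018}{\frac{1}{1 + 2 \cdot 100} \left(18 - 100\right)} + \frac{3071}{471} = \frac{3018}{\frac{1}{1 + 200} \left(18 - 100\right)} + \frac{3071}{471} = \frac{3018}{\frac{1}{201} \left(-82\right)} + \frac{3071}{471} = \frac{3018}{- \frac{82}{201}} + \frac{3071}{471} = 3018 \left(- \frac{201}{82}\right) + \frac{3071}{471} = - \frac{303309}{41} + \frac{3071}{471} = - \frac{142732628}{19311}$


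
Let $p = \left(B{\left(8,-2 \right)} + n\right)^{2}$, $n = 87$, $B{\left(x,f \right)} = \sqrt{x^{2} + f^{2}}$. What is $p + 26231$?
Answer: $33868 + 348 \sqrt{17} \approx 35303.0$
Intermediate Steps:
$B{\left(x,f \right)} = \sqrt{f^{2} + x^{2}}$
$p = \left(87 + 2 \sqrt{17}\right)^{2}$ ($p = \left(\sqrt{\left(-2\right)^{2} + 8^{2}} + 87\right)^{2} = \left(\sqrt{4 + 64} + 87\right)^{2} = \left(\sqrt{68} + 87\right)^{2} = \left(2 \sqrt{17} + 87\right)^{2} = \left(87 + 2 \sqrt{17}\right)^{2} \approx 9071.8$)
$p + 26231 = \left(7637 + 348 \sqrt{17}\right) + 26231 = 33868 + 348 \sqrt{17}$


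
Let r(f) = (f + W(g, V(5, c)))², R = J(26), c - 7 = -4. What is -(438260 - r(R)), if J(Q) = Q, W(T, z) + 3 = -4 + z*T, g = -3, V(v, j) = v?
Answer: -438244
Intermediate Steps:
c = 3 (c = 7 - 4 = 3)
W(T, z) = -7 + T*z (W(T, z) = -3 + (-4 + z*T) = -3 + (-4 + T*z) = -7 + T*z)
R = 26
r(f) = (-22 + f)² (r(f) = (f + (-7 - 3*5))² = (f + (-7 - 15))² = (f - 22)² = (-22 + f)²)
-(438260 - r(R)) = -(438260 - (-22 + 26)²) = -(438260 - 1*4²) = -(438260 - 1*16) = -(438260 - 16) = -1*438244 = -438244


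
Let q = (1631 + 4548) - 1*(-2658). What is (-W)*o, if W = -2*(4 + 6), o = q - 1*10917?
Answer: -41600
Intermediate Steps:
q = 8837 (q = 6179 + 2658 = 8837)
o = -2080 (o = 8837 - 1*10917 = 8837 - 10917 = -2080)
W = -20 (W = -2*10 = -20)
(-W)*o = -1*(-20)*(-2080) = 20*(-2080) = -41600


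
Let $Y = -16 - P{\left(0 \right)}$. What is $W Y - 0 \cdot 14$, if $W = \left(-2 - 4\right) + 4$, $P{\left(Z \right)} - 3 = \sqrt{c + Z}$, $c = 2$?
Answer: $38 + 2 \sqrt{2} \approx 40.828$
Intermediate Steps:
$P{\left(Z \right)} = 3 + \sqrt{2 + Z}$
$W = -2$ ($W = -6 + 4 = -2$)
$Y = -19 - \sqrt{2}$ ($Y = -16 - \left(3 + \sqrt{2 + 0}\right) = -16 - \left(3 + \sqrt{2}\right) = -19 - \sqrt{2} \approx -20.414$)
$W Y - 0 \cdot 14 = - 2 \left(-19 - \sqrt{2}\right) - 0 \cdot 14 = \left(38 + 2 \sqrt{2}\right) - 0 = \left(38 + 2 \sqrt{2}\right) + 0 = 38 + 2 \sqrt{2}$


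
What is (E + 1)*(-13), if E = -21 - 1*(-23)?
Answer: -39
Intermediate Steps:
E = 2 (E = -21 + 23 = 2)
(E + 1)*(-13) = (2 + 1)*(-13) = 3*(-13) = -39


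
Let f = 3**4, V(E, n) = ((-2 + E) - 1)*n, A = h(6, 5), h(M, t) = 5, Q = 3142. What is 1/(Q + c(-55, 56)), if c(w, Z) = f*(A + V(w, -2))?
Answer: 1/12943 ≈ 7.7262e-5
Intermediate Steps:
A = 5
V(E, n) = n*(-3 + E) (V(E, n) = (-3 + E)*n = n*(-3 + E))
f = 81
c(w, Z) = 891 - 162*w (c(w, Z) = 81*(5 - 2*(-3 + w)) = 81*(5 + (6 - 2*w)) = 81*(11 - 2*w) = 891 - 162*w)
1/(Q + c(-55, 56)) = 1/(3142 + (891 - 162*(-55))) = 1/(3142 + (891 + 8910)) = 1/(3142 + 9801) = 1/12943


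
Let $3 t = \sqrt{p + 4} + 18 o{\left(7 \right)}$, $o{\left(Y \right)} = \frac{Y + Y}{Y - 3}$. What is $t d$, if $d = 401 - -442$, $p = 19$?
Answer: $17703 + 281 \sqrt{23} \approx 19051.0$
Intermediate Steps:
$o{\left(Y \right)} = \frac{2 Y}{-3 + Y}$
$t = 21 + \frac{\sqrt{23}}{3}$ ($t = \frac{\sqrt{19 + 4} + 18 \cdot 2 \cdot 7 \frac{1}{-3 + 7}}{3} = \frac{\sqrt{23} + 18 \cdot 2 \cdot 7 \cdot \frac{1}{4}}{3} = \frac{\sqrt{23} + 18 \cdot \frac{7}{2}}{3} = \frac{\sqrt{23} + 63}{3} = \frac{63 + \sqrt{23}}{3} = 21 + \frac{\sqrt{23}}{3} \approx 22.599$)
$d = 843$ ($d = 401 + 442 = 843$)
$t d = \left(21 + \frac{\sqrt{23}}{3}\right) 843 = 17703 + 281 \sqrt{23}$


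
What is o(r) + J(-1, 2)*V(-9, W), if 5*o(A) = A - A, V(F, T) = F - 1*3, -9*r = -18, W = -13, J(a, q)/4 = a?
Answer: 48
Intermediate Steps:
J(a, q) = 4*a
r = 2 (r = -⅑*(-18) = 2)
V(F, T) = -3 + F (V(F, T) = F - 3 = -3 + F)
o(A) = 0 (o(A) = (A - A)/5 = (⅕)*0 = 0)
o(r) + J(-1, 2)*V(-9, W) = 0 + (4*(-1))*(-3 - 9) = 0 - 4*(-12) = 0 + 48 = 48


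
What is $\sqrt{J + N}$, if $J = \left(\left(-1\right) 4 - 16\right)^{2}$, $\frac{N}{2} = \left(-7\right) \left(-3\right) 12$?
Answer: $2 \sqrt{226} \approx 30.067$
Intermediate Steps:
$N = 504$ ($N = 2 \left(-7\right) \left(-3\right) 12 = 2 \cdot 21 \cdot 12 = 2 \cdot 252 = 504$)
$J = 400$ ($J = \left(-4 - 16\right)^{2} = \left(-20\right)^{2} = 400$)
$\sqrt{J + N} = \sqrt{400 + 504} = \sqrt{904} = 2 \sqrt{226}$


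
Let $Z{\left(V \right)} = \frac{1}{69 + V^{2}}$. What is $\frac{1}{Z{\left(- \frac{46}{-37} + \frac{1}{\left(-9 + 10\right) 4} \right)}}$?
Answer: $\frac{1560217}{21904} \approx 71.23$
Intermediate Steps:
$\frac{1}{Z{\left(- \frac{46}{-37} + \frac{1}{\left(-9 + 10\right) 4} \right)}} = \frac{1}{\frac{1}{69 + \left(- \frac{46}{-37} + \frac{1}{\left(-9 + 10\right) 4}\right)^{2}}} = \frac{1}{\frac{1}{69 + \left(\left(-46\right) \left(- \frac{1}{37}\right) + 1^{-1} \cdot \frac{1}{4}\right)^{2}}} = \frac{1}{\frac{1}{69 + \left(\frac{46}{37} + 1 \cdot \frac{1}{4}\right)^{2}}} = \frac{1}{\frac{1}{69 + \left(\frac{46}{37} + \frac{1}{4}\right)^{2}}} = \frac{1}{\frac{1}{69 + \left(\frac{221}{148}\right)^{2}}} = \frac{1}{\frac{1}{69 + \frac{48841}{21904}}} = \frac{1}{\frac{1}{\frac{1560217}{21904}}} = \frac{1}{\frac{21904}{1560217}} = \frac{1560217}{21904}$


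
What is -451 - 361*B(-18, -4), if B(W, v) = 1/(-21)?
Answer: -9110/21 ≈ -433.81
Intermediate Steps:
B(W, v) = -1/21
-451 - 361*B(-18, -4) = -451 - 361*(-1/21) = -451 + 361/21 = -9110/21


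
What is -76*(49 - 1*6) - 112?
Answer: -3380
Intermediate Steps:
-76*(49 - 1*6) - 112 = -76*(49 - 6) - 112 = -76*43 - 112 = -3268 - 112 = -3380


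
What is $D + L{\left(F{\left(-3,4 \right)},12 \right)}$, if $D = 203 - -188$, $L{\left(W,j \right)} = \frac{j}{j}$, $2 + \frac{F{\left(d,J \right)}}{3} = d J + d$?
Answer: $392$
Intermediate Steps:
$F{\left(d,J \right)} = -6 + 3 d + 3 J d$ ($F{\left(d,J \right)} = -6 + 3 \left(d J + d\right) = -6 + 3 \left(J d + d\right) = -6 + 3 \left(d + J d\right) = -6 + \left(3 d + 3 J d\right) = -6 + 3 d + 3 J d$)
$L{\left(W,j \right)} = 1$
$D = 391$ ($D = 203 + 188 = 391$)
$D + L{\left(F{\left(-3,4 \right)},12 \right)} = 391 + 1 = 392$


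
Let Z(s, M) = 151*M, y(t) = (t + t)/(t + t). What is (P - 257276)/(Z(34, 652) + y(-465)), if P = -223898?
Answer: -481174/98453 ≈ -4.8873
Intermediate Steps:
y(t) = 1 (y(t) = (2*t)/((2*t)) = (2*t)*(1/(2*t)) = 1)
(P - 257276)/(Z(34, 652) + y(-465)) = (-223898 - 257276)/(151*652 + 1) = -481174/(98452 + 1) = -481174/98453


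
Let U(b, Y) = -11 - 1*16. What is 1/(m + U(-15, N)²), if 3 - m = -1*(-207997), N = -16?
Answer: -1/207265 ≈ -4.8247e-6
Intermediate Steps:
U(b, Y) = -27 (U(b, Y) = -11 - 16 = -27)
m = -207994 (m = 3 - (-1)*(-207997) = 3 - 1*207997 = 3 - 207997 = -207994)
1/(m + U(-15, N)²) = 1/(-207994 + (-27)²) = 1/(-207994 + 729) = 1/(-207265) = -1/207265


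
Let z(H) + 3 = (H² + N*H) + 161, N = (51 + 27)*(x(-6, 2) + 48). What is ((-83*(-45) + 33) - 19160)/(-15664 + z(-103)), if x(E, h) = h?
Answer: 15392/406597 ≈ 0.037856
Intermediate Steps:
N = 3900 (N = (51 + 27)*(2 + 48) = 78*50 = 3900)
z(H) = 158 + H² + 3900*H (z(H) = -3 + ((H² + 3900*H) + 161) = -3 + (161 + H² + 3900*H) = 158 + H² + 3900*H)
((-83*(-45) + 33) - 19160)/(-15664 + z(-103)) = ((-83*(-45) + 33) - 19160)/(-15664 + (158 + (-103)² + 3900*(-103))) = ((3735 + 33) - 19160)/(-15664 + (158 + 10609 - 401700)) = (3768 - 19160)/(-15664 - 390933) = -15392/(-406597) = -15392*(-1/406597) = 15392/406597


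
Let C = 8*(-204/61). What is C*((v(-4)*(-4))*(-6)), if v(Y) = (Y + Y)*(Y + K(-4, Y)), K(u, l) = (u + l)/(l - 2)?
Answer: -835584/61 ≈ -13698.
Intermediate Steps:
K(u, l) = (l + u)/(-2 + l)
v(Y) = 2*Y*(Y + (-4 + Y)/(-2 + Y)) (v(Y) = (Y + Y)*(Y + (Y - 4)/(-2 + Y)) = (2*Y)*(Y + (-4 + Y)/(-2 + Y)) = 2*Y*(Y + (-4 + Y)/(-2 + Y)))
C = -1632/61 (C = 8*(-204*1/61) = 8*(-204/61) = -1632/61 ≈ -26.754)
C*((v(-4)*(-4))*(-6)) = -1632*(2*(-4)*(-4 + (-4)² - 1*(-4))/(-2 - 4))*(-4)*(-6)/61 = -1632*(2*(-4)*(-4 + 16 + 4)/(-6))*(-4)*(-6)/61 = -1632*(2*(-4)*(-⅙)*16)*(-4)*(-6)/61 = -1632*(64/3)*(-4)*(-6)/61 = -(-139264)*(-6)/61 = -1632/61*512 = -835584/61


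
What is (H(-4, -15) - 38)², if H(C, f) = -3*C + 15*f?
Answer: 63001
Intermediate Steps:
(H(-4, -15) - 38)² = ((-3*(-4) + 15*(-15)) - 38)² = ((12 - 225) - 38)² = (-213 - 38)² = (-251)² = 63001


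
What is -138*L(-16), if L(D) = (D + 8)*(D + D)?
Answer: -35328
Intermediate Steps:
L(D) = 2*D*(8 + D) (L(D) = (8 + D)*(2*D) = 2*D*(8 + D))
-138*L(-16) = -276*(-16)*(8 - 16) = -276*(-16)*(-8) = -138*256 = -35328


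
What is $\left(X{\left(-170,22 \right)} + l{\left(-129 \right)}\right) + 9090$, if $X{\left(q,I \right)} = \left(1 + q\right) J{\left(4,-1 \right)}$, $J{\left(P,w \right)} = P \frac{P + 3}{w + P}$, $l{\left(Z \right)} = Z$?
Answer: $\frac{22151}{3} \approx 7383.7$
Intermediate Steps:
$J{\left(P,w \right)} = \frac{P \left(3 + P\right)}{P + w}$ ($J{\left(P,w \right)} = P \frac{3 + P}{P + w} = \frac{P \left(3 + P\right)}{P + w}$)
$X{\left(q,I \right)} = \frac{28}{3} + \frac{28 q}{3}$ ($X{\left(q,I \right)} = \left(1 + q\right) \frac{4 \left(3 + 4\right)}{4 - 1} = \left(1 + q\right) 4 \cdot \frac{1}{3} \cdot 7 = \left(1 + q\right) \frac{28}{3} = \frac{28}{3} + \frac{28 q}{3}$)
$\left(X{\left(-170,22 \right)} + l{\left(-129 \right)}\right) + 9090 = \left(\left(\frac{28}{3} + \frac{28}{3} \left(-170\right)\right) - 129\right) + 9090 = \left(\left(\frac{28}{3} - \frac{4760}{3}\right) - 129\right) + 9090 = \left(- \frac{4732}{3} - 129\right) + 9090 = - \frac{5119}{3} + 9090 = \frac{22151}{3}$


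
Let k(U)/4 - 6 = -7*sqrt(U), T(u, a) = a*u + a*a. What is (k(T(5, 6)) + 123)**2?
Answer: 73353 - 8232*sqrt(66) ≈ 6475.9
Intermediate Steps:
T(u, a) = a**2 + a*u (T(u, a) = a*u + a**2 = a**2 + a*u)
k(U) = 24 - 28*sqrt(U) (k(U) = 24 + 4*(-7*sqrt(U)) = 24 - 28*sqrt(U))
(k(T(5, 6)) + 123)**2 = ((24 - 28*sqrt(6)*sqrt(6 + 5)) + 123)**2 = ((24 - 28*sqrt(66)) + 123)**2 = (147 - 28*sqrt(66))**2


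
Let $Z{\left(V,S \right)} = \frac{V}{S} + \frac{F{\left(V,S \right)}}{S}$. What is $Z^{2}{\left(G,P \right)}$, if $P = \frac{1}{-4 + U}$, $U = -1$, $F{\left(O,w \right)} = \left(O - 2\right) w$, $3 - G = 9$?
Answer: $484$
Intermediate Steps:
$G = -6$ ($G = 3 - 9 = -6$)
$F{\left(O,w \right)} = w \left(-2 + O\right)$ ($F{\left(O,w \right)} = \left(-2 + O\right) w = w \left(-2 + O\right)$)
$P = - \frac{1}{5}$ ($P = \frac{1}{-4 - 1} = \frac{1}{-5} = - \frac{1}{5} \approx -0.2$)
$Z{\left(V,S \right)} = -2 + V + \frac{V}{S}$ ($Z{\left(V,S \right)} = \frac{V}{S} + \frac{S \left(-2 + V\right)}{S} = \frac{V}{S} + \left(-2 + V\right) = -2 + V + \frac{V}{S}$)
$Z^{2}{\left(G,P \right)} = \left(-2 - 6 - \frac{6}{- \frac{1}{5}}\right)^{2} = \left(-2 - 6 - -30\right)^{2} = \left(-2 - 6 + 30\right)^{2} = 22^{2} = 484$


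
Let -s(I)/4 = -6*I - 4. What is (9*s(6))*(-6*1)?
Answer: -8640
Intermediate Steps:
s(I) = 16 + 24*I (s(I) = -4*(-6*I - 4) = -4*(-4 - 6*I) = 16 + 24*I)
(9*s(6))*(-6*1) = (9*(16 + 24*6))*(-6*1) = (9*(16 + 144))*(-6) = (9*160)*(-6) = 1440*(-6) = -8640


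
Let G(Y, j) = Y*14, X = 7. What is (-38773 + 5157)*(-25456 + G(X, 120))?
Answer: 852434528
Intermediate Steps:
G(Y, j) = 14*Y
(-38773 + 5157)*(-25456 + G(X, 120)) = (-38773 + 5157)*(-25456 + 14*7) = -33616*(-25456 + 98) = -33616*(-25358) = 852434528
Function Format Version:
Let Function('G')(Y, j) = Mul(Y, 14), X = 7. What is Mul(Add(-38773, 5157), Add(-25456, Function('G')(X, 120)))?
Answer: 852434528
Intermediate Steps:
Function('G')(Y, j) = Mul(14, Y)
Mul(Add(-38773, 5157), Add(-25456, Function('G')(X, 120))) = Mul(Add(-38773, 5157), Add(-25456, Mul(14, 7))) = Mul(-33616, Add(-25456, 98)) = Mul(-33616, -25358) = 852434528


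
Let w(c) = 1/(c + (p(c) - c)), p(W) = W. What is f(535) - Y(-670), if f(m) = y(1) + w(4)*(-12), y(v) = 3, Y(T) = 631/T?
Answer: 631/670 ≈ 0.94179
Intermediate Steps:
w(c) = 1/c (w(c) = 1/(c + (c - c)) = 1/(c + 0) = 1/c)
f(m) = 0 (f(m) = 3 - 12/4 = 3 + (¼)*(-12) = 3 - 3 = 0)
f(535) - Y(-670) = 0 - 631/(-670) = 0 - 631*(-1)/670 = 0 - 1*(-631/670) = 0 + 631/670 = 631/670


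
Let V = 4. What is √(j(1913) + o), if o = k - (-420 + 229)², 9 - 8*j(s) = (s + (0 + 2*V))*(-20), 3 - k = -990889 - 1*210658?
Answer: √18717962/4 ≈ 1081.6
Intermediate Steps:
k = 1201550 (k = 3 - (-990889 - 1*210658) = 3 - (-990889 - 210658) = 3 - 1*(-1201547) = 3 + 1201547 = 1201550)
j(s) = 169/8 + 5*s/2 (j(s) = 9/8 - (s + (0 + 2*4))*(-20)/8 = 9/8 - (s + (0 + 8))*(-20)/8 = 9/8 - (s + 8)*(-20)/8 = 9/8 - (8 + s)*(-20)/8 = 9/8 - (-160 - 20*s)/8 = 9/8 + (20 + 5*s/2) = 169/8 + 5*s/2)
o = 1165069 (o = 1201550 - (-420 + 229)² = 1201550 - 1*(-191)² = 1201550 - 1*36481 = 1201550 - 36481 = 1165069)
√(j(1913) + o) = √((169/8 + (5/2)*1913) + 1165069) = √((169/8 + 9565/2) + 1165069) = √(38429/8 + 1165069) = √(9358981/8) = √18717962/4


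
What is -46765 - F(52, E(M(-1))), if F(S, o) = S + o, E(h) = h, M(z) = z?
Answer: -46816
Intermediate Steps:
-46765 - F(52, E(M(-1))) = -46765 - (52 - 1) = -46765 - 1*51 = -46765 - 51 = -46816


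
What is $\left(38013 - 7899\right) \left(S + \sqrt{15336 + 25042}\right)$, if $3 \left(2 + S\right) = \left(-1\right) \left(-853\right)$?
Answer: $8502186 + 30114 \sqrt{40378} \approx 1.4553 \cdot 10^{7}$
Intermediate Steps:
$S = \frac{847}{3}$ ($S = -2 + \frac{\left(-1\right) \left(-853\right)}{3} = -2 + \frac{1}{3} \cdot 853 = -2 + \frac{853}{3} = \frac{847}{3} \approx 282.33$)
$\left(38013 - 7899\right) \left(S + \sqrt{15336 + 25042}\right) = \left(38013 - 7899\right) \left(\frac{847}{3} + \sqrt{15336 + 25042}\right) = 30114 \left(\frac{847}{3} + \sqrt{40378}\right) = 8502186 + 30114 \sqrt{40378}$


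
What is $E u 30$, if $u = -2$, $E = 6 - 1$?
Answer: $-300$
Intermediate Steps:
$E = 5$
$E u 30 = 5 \left(\left(-2\right) 30\right) = 5 \left(-60\right) = -300$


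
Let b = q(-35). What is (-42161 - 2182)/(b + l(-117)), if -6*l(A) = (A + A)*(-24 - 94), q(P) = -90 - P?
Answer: 44343/4657 ≈ 9.5218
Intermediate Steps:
b = -55 (b = -90 - 1*(-35) = -90 + 35 = -55)
l(A) = 118*A/3 (l(A) = -(A + A)*(-24 - 94)/6 = -2*A*(-118)/6 = -(-118)*A/3 = 118*A/3)
(-42161 - 2182)/(b + l(-117)) = (-42161 - 2182)/(-55 + (118/3)*(-117)) = -44343/(-55 - 4602) = -44343/(-4657) = -44343*(-1/4657) = 44343/4657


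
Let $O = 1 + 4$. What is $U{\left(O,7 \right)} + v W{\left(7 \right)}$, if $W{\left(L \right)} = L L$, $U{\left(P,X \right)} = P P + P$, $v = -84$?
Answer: $-4086$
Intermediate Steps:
$O = 5$
$U{\left(P,X \right)} = P + P^{2}$ ($U{\left(P,X \right)} = P^{2} + P = P + P^{2}$)
$W{\left(L \right)} = L^{2}$
$U{\left(O,7 \right)} + v W{\left(7 \right)} = 5 \left(1 + 5\right) - 84 \cdot 7^{2} = 5 \cdot 6 - 4116 = 30 - 4116 = -4086$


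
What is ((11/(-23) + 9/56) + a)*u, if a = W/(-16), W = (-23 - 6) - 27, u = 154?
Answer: 45089/92 ≈ 490.10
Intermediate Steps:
W = -56 (W = -29 - 27 = -56)
a = 7/2 (a = -56/(-16) = -56*(-1/16) = 7/2 ≈ 3.5000)
((11/(-23) + 9/56) + a)*u = ((11/(-23) + 9/56) + 7/2)*154 = ((11*(-1/23) + 9*(1/56)) + 7/2)*154 = ((-11/23 + 9/56) + 7/2)*154 = (-409/1288 + 7/2)*154 = (4099/1288)*154 = 45089/92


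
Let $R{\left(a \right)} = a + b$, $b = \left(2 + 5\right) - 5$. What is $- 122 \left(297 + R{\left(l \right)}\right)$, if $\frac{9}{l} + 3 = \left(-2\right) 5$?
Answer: $- \frac{473116}{13} \approx -36394.0$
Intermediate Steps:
$l = - \frac{9}{13}$ ($l = \frac{9}{-3 - 10} = \frac{9}{-13} = 9 \left(- \frac{1}{13}\right) = - \frac{9}{13} \approx -0.69231$)
$b = 2$ ($b = 7 - 5 = 2$)
$R{\left(a \right)} = 2 + a$ ($R{\left(a \right)} = a + 2 = 2 + a$)
$- 122 \left(297 + R{\left(l \right)}\right) = - 122 \left(297 + \left(2 - \frac{9}{13}\right)\right) = - 122 \left(297 + \frac{17}{13}\right) = \left(-122\right) \frac{3878}{13} = - \frac{473116}{13}$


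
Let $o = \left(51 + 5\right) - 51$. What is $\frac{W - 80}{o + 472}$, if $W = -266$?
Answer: $- \frac{346}{477} \approx -0.72537$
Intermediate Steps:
$o = 5$ ($o = 56 - 51 = 5$)
$\frac{W - 80}{o + 472} = \frac{-266 - 80}{5 + 472} = - \frac{346}{477}$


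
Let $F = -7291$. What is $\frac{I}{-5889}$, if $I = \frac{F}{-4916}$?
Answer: $- \frac{7291}{28950324} \approx -0.00025184$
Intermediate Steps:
$I = \frac{7291}{4916}$ ($I = - \frac{7291}{-4916} = \left(-7291\right) \left(- \frac{1}{4916}\right) = \frac{7291}{4916} \approx 1.4831$)
$\frac{I}{-5889} = \frac{7291}{4916 \left(-5889\right)} = \frac{7291}{4916} \left(- \frac{1}{5889}\right) = - \frac{7291}{28950324}$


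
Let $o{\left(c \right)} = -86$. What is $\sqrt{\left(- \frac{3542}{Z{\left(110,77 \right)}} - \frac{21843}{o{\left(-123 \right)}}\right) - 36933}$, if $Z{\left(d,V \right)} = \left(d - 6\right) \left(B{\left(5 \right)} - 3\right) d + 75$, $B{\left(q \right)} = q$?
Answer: $\frac{i \sqrt{142945651413676810}}{1974130} \approx 191.52 i$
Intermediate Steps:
$Z{\left(d,V \right)} = 75 + d \left(-12 + 2 d\right)$ ($Z{\left(d,V \right)} = \left(d - 6\right) \left(5 - 3\right) d + 75 = \left(-6 + d\right) 2 d + 75 = \left(-12 + 2 d\right) d + 75 = d \left(-12 + 2 d\right) + 75 = 75 + d \left(-12 + 2 d\right)$)
$\sqrt{\left(- \frac{3542}{Z{\left(110,77 \right)}} - \frac{21843}{o{\left(-123 \right)}}\right) - 36933} = \sqrt{\left(- \frac{3542}{75 - 1320 + 2 \cdot 110^{2}} - \frac{21843}{-86}\right) - 36933} = \sqrt{\left(- \frac{3542}{75 - 1320 + 2 \cdot 12100} - - \frac{21843}{86}\right) - 36933} = \sqrt{\left(- \frac{3542}{75 - 1320 + 24200} + \frac{21843}{86}\right) - 36933} = \sqrt{\left(- \frac{3542}{22955} + \frac{21843}{86}\right) - 36933} = \sqrt{\frac{501101453}{1974130} - 36933} = \sqrt{- \frac{72409441837}{1974130}} = \frac{i \sqrt{142945651413676810}}{1974130}$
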